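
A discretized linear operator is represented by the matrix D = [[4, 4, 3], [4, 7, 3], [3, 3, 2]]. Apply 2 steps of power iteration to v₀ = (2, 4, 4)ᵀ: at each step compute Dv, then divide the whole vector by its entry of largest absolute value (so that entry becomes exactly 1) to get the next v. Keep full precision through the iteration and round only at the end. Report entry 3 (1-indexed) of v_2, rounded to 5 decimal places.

0.54480

Dv0 = (36.000000, 48.000000, 26.000000); divide by 48.000000 → v1 = (0.750000, 1.000000, 0.541667)
Dv1 = (8.625000, 11.625000, 6.333333); divide by 11.625000 → v2 = (0.741935, 1.000000, 0.544803)
Requested entry of v2: 304/558 = 0.54480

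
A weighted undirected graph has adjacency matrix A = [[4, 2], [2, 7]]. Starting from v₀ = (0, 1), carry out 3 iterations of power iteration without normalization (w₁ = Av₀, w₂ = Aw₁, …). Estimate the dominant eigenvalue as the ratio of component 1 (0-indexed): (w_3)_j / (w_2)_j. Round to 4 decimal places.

7.8302

w1 = Av₀ = (2, 7)
w2 = Aw1 = (22, 53)
w3 = Aw2 = (194, 415)
Ratio at component: 415 / 53 = 7.8302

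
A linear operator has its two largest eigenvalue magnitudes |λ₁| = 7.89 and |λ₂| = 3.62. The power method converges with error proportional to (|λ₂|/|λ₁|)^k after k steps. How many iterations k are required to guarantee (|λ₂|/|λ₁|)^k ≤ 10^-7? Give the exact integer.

|λ₂/λ₁| = 3.62/7.89 = 0.45881
Need k ≥ ln(10^-7) / ln(0.45881) = -16.1181 / -0.7791 ≈ 20.688
Smallest integer k satisfying the bound: 21

21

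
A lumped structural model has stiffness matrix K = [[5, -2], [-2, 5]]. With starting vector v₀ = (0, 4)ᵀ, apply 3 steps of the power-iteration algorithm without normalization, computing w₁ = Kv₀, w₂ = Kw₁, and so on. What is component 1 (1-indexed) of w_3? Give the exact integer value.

-632

w1 = Kv₀ = (-8, 20)
w2 = Kw1 = (-80, 116)
w3 = Kw2 = (-632, 740)
The requested component of w3 is -632.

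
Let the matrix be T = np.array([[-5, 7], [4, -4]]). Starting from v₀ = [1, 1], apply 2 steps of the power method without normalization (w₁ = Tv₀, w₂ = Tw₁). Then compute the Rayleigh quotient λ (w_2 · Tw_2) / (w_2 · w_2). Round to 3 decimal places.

λ ≈ -9.976

w1 = Tv₀ = (2, 0)
w2 = Tw1 = (-10, 8)
Tw2 = (106, -72)
w2·Tw2 = (-10)·106 + 8·(-72) = -1636; w2·w2 = (-10)·(-10) + 8·8 = 164
λ ≈ -1636/164 = -9.976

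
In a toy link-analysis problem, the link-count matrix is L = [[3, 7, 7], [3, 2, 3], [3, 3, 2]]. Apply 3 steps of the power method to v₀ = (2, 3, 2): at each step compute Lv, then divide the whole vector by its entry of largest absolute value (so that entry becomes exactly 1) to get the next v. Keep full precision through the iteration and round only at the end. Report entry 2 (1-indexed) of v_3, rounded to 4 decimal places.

Lv0 = (41.00000, 18.00000, 19.00000); divide by 41.00000 → v1 = (1.00000, 0.43902, 0.46341)
Lv1 = (9.31707, 5.26829, 5.24390); divide by 9.31707 → v2 = (1.00000, 0.56545, 0.56283)
Lv2 = (10.89791, 5.81937, 5.82199); divide by 10.89791 → v3 = (1.00000, 0.53399, 0.53423)
Requested entry of v3: 2223/4163 = 0.5340

0.5340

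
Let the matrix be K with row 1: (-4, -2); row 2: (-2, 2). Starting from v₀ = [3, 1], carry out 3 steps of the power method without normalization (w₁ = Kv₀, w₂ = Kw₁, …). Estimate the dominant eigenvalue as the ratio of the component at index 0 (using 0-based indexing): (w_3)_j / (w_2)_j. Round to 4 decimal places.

w1 = Kv₀ = ((-4)·3 + (-2)·1; (-2)·3 + 2·1) = (-14, -4)
w2 = Kw1 = ((-4)·(-14) + (-2)·(-4); (-2)·(-14) + 2·(-4)) = (64, 20)
w3 = Kw2 = (-296, -88)
Ratio at component: -296 / 64 = -4.6250

-4.6250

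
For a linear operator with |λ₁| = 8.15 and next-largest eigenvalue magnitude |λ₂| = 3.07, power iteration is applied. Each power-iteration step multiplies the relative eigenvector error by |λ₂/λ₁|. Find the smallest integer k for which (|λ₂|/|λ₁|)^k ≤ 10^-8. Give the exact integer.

19

|λ₂/λ₁| = 3.07/8.15 = 0.37669
Need k ≥ ln(10^-8) / ln(0.37669) = -18.4207 / -0.9763 ≈ 18.867
Smallest integer k satisfying the bound: 19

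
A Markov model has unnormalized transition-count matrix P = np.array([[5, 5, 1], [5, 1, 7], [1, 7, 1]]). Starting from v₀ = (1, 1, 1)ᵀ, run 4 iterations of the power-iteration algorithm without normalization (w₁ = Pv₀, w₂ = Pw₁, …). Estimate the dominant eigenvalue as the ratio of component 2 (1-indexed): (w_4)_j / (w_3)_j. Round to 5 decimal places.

10.75789

w1 = Pv₀ = (5·1 + 5·1 + 1·1; 5·1 + 1·1 + 7·1; 1·1 + 7·1 + 1·1) = (11, 13, 9)
w2 = Pw1 = (5·11 + 5·13 + 1·9; 5·11 + 1·13 + 7·9; 1·11 + 7·13 + 1·9) = (129, 131, 111)
w3 = Pw2 = (1411, 1553, 1157)
w4 = Pw3 = (15977, 16707, 13439)
Ratio at component: 16707 / 1553 = 10.75789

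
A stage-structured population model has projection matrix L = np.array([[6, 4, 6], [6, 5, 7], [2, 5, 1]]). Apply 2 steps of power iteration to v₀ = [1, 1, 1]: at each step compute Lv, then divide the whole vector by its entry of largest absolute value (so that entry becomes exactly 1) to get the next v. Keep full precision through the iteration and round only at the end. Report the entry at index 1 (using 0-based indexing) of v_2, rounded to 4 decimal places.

Lv0 = (16.00000, 18.00000, 8.00000); divide by 18.00000 → v1 = (0.88889, 1.00000, 0.44444)
Lv1 = (12.00000, 13.44444, 7.22222); divide by 13.44444 → v2 = (0.89256, 1.00000, 0.53719)
Requested entry of v2: 242/242 = 1.0000

1.0000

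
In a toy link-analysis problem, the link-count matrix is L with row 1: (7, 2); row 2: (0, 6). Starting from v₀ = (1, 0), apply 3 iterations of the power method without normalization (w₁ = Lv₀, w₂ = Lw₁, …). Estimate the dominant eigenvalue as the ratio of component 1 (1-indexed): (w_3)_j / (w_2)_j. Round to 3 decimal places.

λ ≈ 7.000

w1 = Lv₀ = (7·1 + 2·0; 0·1 + 6·0) = (7, 0)
w2 = Lw1 = (7·7 + 2·0; 0·7 + 6·0) = (49, 0)
w3 = Lw2 = (343, 0)
Ratio at component: 343 / 49 = 7.000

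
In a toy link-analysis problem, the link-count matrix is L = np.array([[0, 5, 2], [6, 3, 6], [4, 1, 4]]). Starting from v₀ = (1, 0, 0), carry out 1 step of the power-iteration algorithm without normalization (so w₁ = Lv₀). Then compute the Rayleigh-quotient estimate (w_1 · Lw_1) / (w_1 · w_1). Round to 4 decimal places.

w1 = Lv₀ = (0·1 + 5·0 + 2·0; 6·1 + 3·0 + 6·0; 4·1 + 1·0 + 4·0) = (0, 6, 4)
Lw1 = (38, 42, 22)
w1·Lw1 = 0·38 + 6·42 + 4·22 = 340; w1·w1 = 0·0 + 6·6 + 4·4 = 52
λ ≈ 340/52 = 6.5385

6.5385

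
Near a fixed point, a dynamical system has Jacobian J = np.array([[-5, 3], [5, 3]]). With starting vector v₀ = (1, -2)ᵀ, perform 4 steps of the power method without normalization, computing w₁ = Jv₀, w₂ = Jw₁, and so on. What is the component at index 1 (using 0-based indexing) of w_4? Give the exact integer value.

w1 = Jv₀ = (-11, -1)
w2 = Jw1 = (52, -58)
w3 = Jw2 = (-434, 86)
w4 = Jw3 = (2428, -1912)
The requested component of w4 is -1912.

-1912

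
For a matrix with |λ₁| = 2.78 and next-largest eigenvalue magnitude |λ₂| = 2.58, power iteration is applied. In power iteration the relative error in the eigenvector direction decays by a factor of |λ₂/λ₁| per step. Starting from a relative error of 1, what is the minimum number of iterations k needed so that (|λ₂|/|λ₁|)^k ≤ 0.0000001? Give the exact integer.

|λ₂/λ₁| = 2.58/2.78 = 0.92806
Need k ≥ ln(0.0000001) / ln(0.92806) = -16.1181 / -0.0747 ≈ 215.882
Smallest integer k satisfying the bound: 216

216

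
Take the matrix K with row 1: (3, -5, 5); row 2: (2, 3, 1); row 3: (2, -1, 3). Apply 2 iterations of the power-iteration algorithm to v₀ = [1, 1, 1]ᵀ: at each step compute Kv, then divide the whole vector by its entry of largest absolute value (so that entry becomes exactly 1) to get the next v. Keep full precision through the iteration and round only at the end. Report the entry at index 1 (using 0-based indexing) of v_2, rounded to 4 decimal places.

1.0000

Kv0 = (3.00000, 6.00000, 4.00000); divide by 6.00000 → v1 = (0.50000, 1.00000, 0.66667)
Kv1 = (-0.16667, 4.66667, 2.00000); divide by 4.66667 → v2 = (-0.03571, 1.00000, 0.42857)
Requested entry of v2: 28/28 = 1.0000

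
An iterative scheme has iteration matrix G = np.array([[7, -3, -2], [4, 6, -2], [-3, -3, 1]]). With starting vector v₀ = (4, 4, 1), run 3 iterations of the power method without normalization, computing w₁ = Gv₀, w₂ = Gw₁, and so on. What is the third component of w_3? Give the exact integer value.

-1259

w1 = Gv₀ = (14, 38, -23)
w2 = Gw1 = (30, 330, -179)
w3 = Gw2 = (-422, 2458, -1259)
The requested component of w3 is -1259.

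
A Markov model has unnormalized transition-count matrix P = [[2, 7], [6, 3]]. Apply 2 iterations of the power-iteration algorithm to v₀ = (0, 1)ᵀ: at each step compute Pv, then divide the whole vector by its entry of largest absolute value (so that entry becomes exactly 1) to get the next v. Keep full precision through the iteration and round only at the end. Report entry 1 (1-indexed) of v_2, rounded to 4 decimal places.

0.6863

Pv0 = (7.00000, 3.00000); divide by 7.00000 → v1 = (1.00000, 0.42857)
Pv1 = (5.00000, 7.28571); divide by 7.28571 → v2 = (0.68627, 1.00000)
Requested entry of v2: 35/51 = 0.6863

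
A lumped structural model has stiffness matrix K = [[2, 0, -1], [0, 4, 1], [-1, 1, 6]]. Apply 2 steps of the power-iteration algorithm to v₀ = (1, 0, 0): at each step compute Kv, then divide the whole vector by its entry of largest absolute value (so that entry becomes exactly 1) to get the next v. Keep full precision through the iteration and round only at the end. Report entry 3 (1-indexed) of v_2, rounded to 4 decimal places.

Kv0 = (2.00000, 0.00000, -1.00000); divide by 2.00000 → v1 = (1.00000, 0.00000, -0.50000)
Kv1 = (2.50000, -0.50000, -4.00000); divide by -4.00000 → v2 = (-0.62500, 0.12500, 1.00000)
Requested entry of v2: -8/-8 = 1.0000

1.0000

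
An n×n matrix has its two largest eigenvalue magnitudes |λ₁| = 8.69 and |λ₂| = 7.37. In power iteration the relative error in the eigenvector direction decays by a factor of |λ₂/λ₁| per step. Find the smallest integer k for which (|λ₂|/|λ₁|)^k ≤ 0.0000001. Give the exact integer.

|λ₂/λ₁| = 7.37/8.69 = 0.84810
Need k ≥ ln(0.0000001) / ln(0.84810) = -16.1181 / -0.1648 ≈ 97.831
Smallest integer k satisfying the bound: 98

98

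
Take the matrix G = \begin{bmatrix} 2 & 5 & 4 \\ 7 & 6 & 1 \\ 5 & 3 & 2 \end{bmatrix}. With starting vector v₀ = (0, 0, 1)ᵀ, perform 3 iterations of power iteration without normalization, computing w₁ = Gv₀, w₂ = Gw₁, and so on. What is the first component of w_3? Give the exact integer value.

w1 = Gv₀ = (2·0 + 5·0 + 4·1; 7·0 + 6·0 + 1·1; 5·0 + 3·0 + 2·1) = (4, 1, 2)
w2 = Gw1 = (2·4 + 5·1 + 4·2; 7·4 + 6·1 + 1·2; 5·4 + 3·1 + 2·2) = (21, 36, 27)
w3 = Gw2 = (330, 390, 267)
The requested component of w3 is 330.

330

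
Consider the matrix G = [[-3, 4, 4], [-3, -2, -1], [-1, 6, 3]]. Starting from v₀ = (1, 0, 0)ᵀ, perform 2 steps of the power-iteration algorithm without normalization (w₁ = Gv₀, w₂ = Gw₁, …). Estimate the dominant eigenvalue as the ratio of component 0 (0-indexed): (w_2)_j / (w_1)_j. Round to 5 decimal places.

2.33333

w1 = Gv₀ = (-3, -3, -1)
w2 = Gw1 = (-7, 16, -18)
Ratio at component: -7 / -3 = 2.33333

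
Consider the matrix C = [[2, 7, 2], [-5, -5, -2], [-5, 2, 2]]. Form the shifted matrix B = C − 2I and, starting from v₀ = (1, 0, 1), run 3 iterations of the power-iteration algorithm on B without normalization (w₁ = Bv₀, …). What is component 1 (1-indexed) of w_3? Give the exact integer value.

295

B = C − 2I has rows (0, 7, 2); (-5, -7, -2); (-5, 2, 0)
w1 = Bv₀ = (2, -7, -5)
w2 = Bw1 = (-59, 49, -24)
w3 = Bw2 = (295, 0, 393)
Requested component of w3: 295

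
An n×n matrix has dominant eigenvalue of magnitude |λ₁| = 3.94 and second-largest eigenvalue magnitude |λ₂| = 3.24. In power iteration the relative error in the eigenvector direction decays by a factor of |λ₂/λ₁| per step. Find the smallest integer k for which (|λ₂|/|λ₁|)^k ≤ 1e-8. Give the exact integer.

95

|λ₂/λ₁| = 3.24/3.94 = 0.82234
Need k ≥ ln(1e-8) / ln(0.82234) = -18.4207 / -0.1956 ≈ 94.172
Smallest integer k satisfying the bound: 95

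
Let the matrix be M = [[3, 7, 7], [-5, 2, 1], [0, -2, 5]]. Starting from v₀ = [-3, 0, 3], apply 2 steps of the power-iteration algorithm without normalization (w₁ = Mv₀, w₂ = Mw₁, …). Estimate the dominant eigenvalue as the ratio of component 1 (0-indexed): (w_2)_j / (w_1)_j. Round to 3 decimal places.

w1 = Mv₀ = (12, 18, 15)
w2 = Mw1 = (267, -9, 39)
Ratio at component: -9 / 18 = -0.500

-0.500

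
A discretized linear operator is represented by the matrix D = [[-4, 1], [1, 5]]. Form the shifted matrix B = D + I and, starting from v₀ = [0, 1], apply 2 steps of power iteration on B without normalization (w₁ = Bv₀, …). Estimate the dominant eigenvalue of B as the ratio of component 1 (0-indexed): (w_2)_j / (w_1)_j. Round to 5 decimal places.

B = D + I has rows (-3, 1); (1, 6)
w1 = Bv₀ = ((-3)·0 + 1·1; 1·0 + 6·1) = (1, 6)
w2 = Bw1 = ((-3)·1 + 1·6; 1·1 + 6·6) = (3, 37)
Ratio: 37/6 = 6.16667

6.16667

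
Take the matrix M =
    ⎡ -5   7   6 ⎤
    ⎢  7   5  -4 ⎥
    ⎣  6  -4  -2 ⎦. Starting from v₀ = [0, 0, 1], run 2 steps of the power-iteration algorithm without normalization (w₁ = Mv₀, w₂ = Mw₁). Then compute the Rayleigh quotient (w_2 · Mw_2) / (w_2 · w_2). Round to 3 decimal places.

w1 = Mv₀ = ((-5)·0 + 7·0 + 6·1; 7·0 + 5·0 + (-4)·1; 6·0 + (-4)·0 + (-2)·1) = (6, -4, -2)
w2 = Mw1 = ((-5)·6 + 7·(-4) + 6·(-2); 7·6 + 5·(-4) + (-4)·(-2); 6·6 + (-4)·(-4) + (-2)·(-2)) = (-70, 30, 56)
Mw2 = (896, -564, -652)
w2·Mw2 = (-70)·896 + 30·(-564) + 56·(-652) = -116152; w2·w2 = (-70)·(-70) + 30·30 + 56·56 = 8936
λ ≈ -116152/8936 = -12.998

-12.998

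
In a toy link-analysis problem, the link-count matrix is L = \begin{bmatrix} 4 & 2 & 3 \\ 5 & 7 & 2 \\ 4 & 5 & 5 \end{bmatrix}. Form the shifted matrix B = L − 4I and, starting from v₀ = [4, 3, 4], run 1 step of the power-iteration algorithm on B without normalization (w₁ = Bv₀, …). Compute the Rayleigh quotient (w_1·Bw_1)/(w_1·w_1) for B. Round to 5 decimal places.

B = L − 4I has rows (0, 2, 3); (5, 3, 2); (4, 5, 1)
w1 = Bv₀ = (18, 37, 35)
Bw1 = (179, 271, 292)
w1·Bw1 = 23469; w1·w1 = 2918; μ ≈ 23469/2918 = 8.04284

8.04284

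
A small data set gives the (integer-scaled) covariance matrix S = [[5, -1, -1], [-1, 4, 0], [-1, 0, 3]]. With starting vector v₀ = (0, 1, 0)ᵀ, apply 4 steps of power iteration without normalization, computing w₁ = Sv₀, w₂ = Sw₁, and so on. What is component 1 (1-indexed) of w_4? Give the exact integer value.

w1 = Sv₀ = (5·0 + (-1)·1 + (-1)·0; (-1)·0 + 4·1 + 0·0; (-1)·0 + 0·1 + 3·0) = (-1, 4, 0)
w2 = Sw1 = (5·(-1) + (-1)·4 + (-1)·0; (-1)·(-1) + 4·4 + 0·0; (-1)·(-1) + 0·4 + 3·0) = (-9, 17, 1)
w3 = Sw2 = (-63, 77, 12)
w4 = Sw3 = (-404, 371, 99)
The requested component of w4 is -404.

-404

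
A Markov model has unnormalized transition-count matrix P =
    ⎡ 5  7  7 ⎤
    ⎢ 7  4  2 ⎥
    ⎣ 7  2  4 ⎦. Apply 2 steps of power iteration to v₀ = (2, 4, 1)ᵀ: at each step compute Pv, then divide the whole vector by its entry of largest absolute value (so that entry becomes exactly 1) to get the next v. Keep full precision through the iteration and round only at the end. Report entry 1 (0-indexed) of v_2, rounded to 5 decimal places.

0.78447

Pv0 = (45.000000, 32.000000, 26.000000); divide by 45.000000 → v1 = (1.000000, 0.711111, 0.577778)
Pv1 = (14.022222, 11.000000, 10.733333); divide by 14.022222 → v2 = (1.000000, 0.784469, 0.765452)
Requested entry of v2: 495/631 = 0.78447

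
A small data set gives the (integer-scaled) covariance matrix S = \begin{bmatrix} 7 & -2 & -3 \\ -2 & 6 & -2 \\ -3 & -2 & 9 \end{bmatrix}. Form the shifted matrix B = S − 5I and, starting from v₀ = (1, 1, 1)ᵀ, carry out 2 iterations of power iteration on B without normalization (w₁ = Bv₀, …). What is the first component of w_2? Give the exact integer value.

B = S − 5I has rows (2, -2, -3); (-2, 1, -2); (-3, -2, 4)
w1 = Bv₀ = (2·1 + (-2)·1 + (-3)·1; (-2)·1 + 1·1 + (-2)·1; (-3)·1 + (-2)·1 + 4·1) = (-3, -3, -1)
w2 = Bw1 = (2·(-3) + (-2)·(-3) + (-3)·(-1); (-2)·(-3) + 1·(-3) + (-2)·(-1); (-3)·(-3) + (-2)·(-3) + 4·(-1)) = (3, 5, 11)
Requested component of w2: 3

3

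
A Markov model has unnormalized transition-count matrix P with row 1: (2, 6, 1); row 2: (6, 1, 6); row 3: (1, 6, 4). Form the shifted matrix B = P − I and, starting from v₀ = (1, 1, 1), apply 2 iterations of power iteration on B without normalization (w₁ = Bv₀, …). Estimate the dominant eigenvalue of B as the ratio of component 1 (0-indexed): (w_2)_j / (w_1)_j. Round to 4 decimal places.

B = P − I has rows (1, 6, 1); (6, 0, 6); (1, 6, 3)
w1 = Bv₀ = (8, 12, 10)
w2 = Bw1 = (90, 108, 110)
Ratio: 108/12 = 9.0000

μ ≈ 9.0000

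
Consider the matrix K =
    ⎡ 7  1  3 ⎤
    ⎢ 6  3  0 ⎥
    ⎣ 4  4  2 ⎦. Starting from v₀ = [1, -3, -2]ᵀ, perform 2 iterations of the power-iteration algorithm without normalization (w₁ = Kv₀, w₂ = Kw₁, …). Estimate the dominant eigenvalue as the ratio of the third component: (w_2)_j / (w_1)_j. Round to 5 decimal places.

w1 = Kv₀ = (7·1 + 1·(-3) + 3·(-2); 6·1 + 3·(-3) + 0·(-2); 4·1 + 4·(-3) + 2·(-2)) = (-2, -3, -12)
w2 = Kw1 = (7·(-2) + 1·(-3) + 3·(-12); 6·(-2) + 3·(-3) + 0·(-12); 4·(-2) + 4·(-3) + 2·(-12)) = (-53, -21, -44)
Ratio at component: -44 / -12 = 3.66667

3.66667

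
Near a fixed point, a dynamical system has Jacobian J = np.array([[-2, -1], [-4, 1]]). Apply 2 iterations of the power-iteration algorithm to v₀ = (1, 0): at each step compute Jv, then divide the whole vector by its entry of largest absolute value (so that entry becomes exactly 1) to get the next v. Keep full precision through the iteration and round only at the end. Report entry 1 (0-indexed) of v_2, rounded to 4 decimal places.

0.5000

Jv0 = (-2.00000, -4.00000); divide by -4.00000 → v1 = (0.50000, 1.00000)
Jv1 = (-2.00000, -1.00000); divide by -2.00000 → v2 = (1.00000, 0.50000)
Requested entry of v2: 4/8 = 0.5000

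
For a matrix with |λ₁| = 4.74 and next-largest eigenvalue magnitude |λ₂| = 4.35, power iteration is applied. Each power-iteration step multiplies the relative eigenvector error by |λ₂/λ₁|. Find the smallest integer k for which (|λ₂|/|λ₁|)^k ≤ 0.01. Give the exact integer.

54

|λ₂/λ₁| = 4.35/4.74 = 0.91772
Need k ≥ ln(0.01) / ln(0.91772) = -4.6052 / -0.0859 ≈ 53.635
Smallest integer k satisfying the bound: 54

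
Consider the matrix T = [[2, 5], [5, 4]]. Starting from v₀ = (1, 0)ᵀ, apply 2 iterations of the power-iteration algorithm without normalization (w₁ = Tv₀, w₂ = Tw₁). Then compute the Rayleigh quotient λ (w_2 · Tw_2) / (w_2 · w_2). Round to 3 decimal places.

w1 = Tv₀ = (2, 5)
w2 = Tw1 = (29, 30)
Tw2 = (208, 265)
w2·Tw2 = 29·208 + 30·265 = 13982; w2·w2 = 29·29 + 30·30 = 1741
λ ≈ 13982/1741 = 8.031

λ ≈ 8.031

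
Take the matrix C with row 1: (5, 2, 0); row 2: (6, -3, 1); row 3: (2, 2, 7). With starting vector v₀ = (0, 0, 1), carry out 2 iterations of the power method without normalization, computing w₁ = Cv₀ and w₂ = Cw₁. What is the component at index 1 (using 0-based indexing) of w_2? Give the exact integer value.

4

w1 = Cv₀ = (5·0 + 2·0 + 0·1; 6·0 + (-3)·0 + 1·1; 2·0 + 2·0 + 7·1) = (0, 1, 7)
w2 = Cw1 = (5·0 + 2·1 + 0·7; 6·0 + (-3)·1 + 1·7; 2·0 + 2·1 + 7·7) = (2, 4, 51)
The requested component of w2 is 4.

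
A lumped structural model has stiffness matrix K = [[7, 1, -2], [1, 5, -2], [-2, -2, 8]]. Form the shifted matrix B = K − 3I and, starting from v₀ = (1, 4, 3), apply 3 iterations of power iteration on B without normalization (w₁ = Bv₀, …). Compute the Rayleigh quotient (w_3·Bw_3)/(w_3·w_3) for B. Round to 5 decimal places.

7.12574

B = K − 3I has rows (4, 1, -2); (1, 2, -2); (-2, -2, 5)
w1 = Bv₀ = (4·1 + 1·4 + (-2)·3; 1·1 + 2·4 + (-2)·3; (-2)·1 + (-2)·4 + 5·3) = (2, 3, 5)
w2 = Bw1 = (4·2 + 1·3 + (-2)·5; 1·2 + 2·3 + (-2)·5; (-2)·2 + (-2)·3 + 5·5) = (1, -2, 15)
w3 = Bw2 = (-28, -33, 77)
Bw3 = (-299, -248, 507)
w3·Bw3 = 55595; w3·w3 = 7802; μ ≈ 55595/7802 = 7.12574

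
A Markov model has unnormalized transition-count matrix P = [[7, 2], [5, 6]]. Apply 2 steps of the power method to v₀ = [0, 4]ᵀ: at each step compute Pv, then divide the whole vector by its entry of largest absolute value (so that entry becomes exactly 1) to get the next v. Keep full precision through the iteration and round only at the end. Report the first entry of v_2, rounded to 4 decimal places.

Pv0 = (8.00000, 24.00000); divide by 24.00000 → v1 = (0.33333, 1.00000)
Pv1 = (4.33333, 7.66667); divide by 7.66667 → v2 = (0.56522, 1.00000)
Requested entry of v2: 104/184 = 0.5652

0.5652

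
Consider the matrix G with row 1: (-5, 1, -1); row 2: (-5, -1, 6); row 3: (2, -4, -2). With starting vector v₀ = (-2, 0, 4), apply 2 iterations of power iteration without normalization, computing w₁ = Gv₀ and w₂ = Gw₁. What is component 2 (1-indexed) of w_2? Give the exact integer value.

w1 = Gv₀ = ((-5)·(-2) + 1·0 + (-1)·4; (-5)·(-2) + (-1)·0 + 6·4; 2·(-2) + (-4)·0 + (-2)·4) = (6, 34, -12)
w2 = Gw1 = ((-5)·6 + 1·34 + (-1)·(-12); (-5)·6 + (-1)·34 + 6·(-12); 2·6 + (-4)·34 + (-2)·(-12)) = (16, -136, -100)
The requested component of w2 is -136.

-136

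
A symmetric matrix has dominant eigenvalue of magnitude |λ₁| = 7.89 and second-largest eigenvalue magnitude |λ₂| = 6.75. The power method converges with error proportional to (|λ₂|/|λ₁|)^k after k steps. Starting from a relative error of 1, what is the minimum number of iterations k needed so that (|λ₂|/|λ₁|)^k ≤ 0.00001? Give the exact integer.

|λ₂/λ₁| = 6.75/7.89 = 0.85551
Need k ≥ ln(0.00001) / ln(0.85551) = -11.5129 / -0.1561 ≈ 73.775
Smallest integer k satisfying the bound: 74

74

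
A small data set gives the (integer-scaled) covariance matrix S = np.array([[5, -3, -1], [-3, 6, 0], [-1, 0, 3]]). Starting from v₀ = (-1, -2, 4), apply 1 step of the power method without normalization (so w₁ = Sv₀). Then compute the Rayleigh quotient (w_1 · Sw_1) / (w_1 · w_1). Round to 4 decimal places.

λ ≈ 3.6834

w1 = Sv₀ = (-3, -9, 13)
Sw1 = (-1, -45, 42)
w1·Sw1 = (-3)·(-1) + (-9)·(-45) + 13·42 = 954; w1·w1 = (-3)·(-3) + (-9)·(-9) + 13·13 = 259
λ ≈ 954/259 = 3.6834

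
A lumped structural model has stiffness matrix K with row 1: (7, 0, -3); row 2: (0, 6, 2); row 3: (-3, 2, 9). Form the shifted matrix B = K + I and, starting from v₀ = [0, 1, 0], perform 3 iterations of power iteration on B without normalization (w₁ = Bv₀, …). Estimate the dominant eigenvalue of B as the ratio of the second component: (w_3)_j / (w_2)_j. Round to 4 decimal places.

B = K + I has rows (8, 0, -3); (0, 7, 2); (-3, 2, 10)
w1 = Bv₀ = (0, 7, 2)
w2 = Bw1 = (-6, 53, 34)
w3 = Bw2 = (-150, 439, 464)
Ratio: 439/53 = 8.2830

8.2830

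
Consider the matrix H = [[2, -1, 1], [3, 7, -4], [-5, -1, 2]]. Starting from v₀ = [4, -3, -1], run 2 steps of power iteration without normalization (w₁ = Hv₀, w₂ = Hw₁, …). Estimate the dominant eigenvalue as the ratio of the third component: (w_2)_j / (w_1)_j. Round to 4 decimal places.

λ ≈ 4.3684

w1 = Hv₀ = (2·4 + (-1)·(-3) + 1·(-1); 3·4 + 7·(-3) + (-4)·(-1); (-5)·4 + (-1)·(-3) + 2·(-1)) = (10, -5, -19)
w2 = Hw1 = (2·10 + (-1)·(-5) + 1·(-19); 3·10 + 7·(-5) + (-4)·(-19); (-5)·10 + (-1)·(-5) + 2·(-19)) = (6, 71, -83)
Ratio at component: -83 / -19 = 4.3684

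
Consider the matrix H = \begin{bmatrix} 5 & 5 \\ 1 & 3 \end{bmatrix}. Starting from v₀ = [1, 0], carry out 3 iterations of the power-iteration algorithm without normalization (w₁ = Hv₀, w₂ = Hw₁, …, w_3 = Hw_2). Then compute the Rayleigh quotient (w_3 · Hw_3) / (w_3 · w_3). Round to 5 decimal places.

6.42834

w1 = Hv₀ = (5·1 + 5·0; 1·1 + 3·0) = (5, 1)
w2 = Hw1 = (5·5 + 5·1; 1·5 + 3·1) = (30, 8)
w3 = Hw2 = (190, 54)
Hw3 = (1220, 352)
w3·Hw3 = 190·1220 + 54·352 = 250808; w3·w3 = 190·190 + 54·54 = 39016
λ ≈ 250808/39016 = 6.42834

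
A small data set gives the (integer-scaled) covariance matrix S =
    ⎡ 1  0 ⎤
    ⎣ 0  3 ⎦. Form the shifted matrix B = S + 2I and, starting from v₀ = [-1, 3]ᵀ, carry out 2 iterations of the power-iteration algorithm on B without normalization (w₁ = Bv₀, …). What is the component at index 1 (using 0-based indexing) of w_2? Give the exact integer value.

75

B = S + 2I has rows (3, 0); (0, 5)
w1 = Bv₀ = (3·(-1) + 0·3; 0·(-1) + 5·3) = (-3, 15)
w2 = Bw1 = (3·(-3) + 0·15; 0·(-3) + 5·15) = (-9, 75)
Requested component of w2: 75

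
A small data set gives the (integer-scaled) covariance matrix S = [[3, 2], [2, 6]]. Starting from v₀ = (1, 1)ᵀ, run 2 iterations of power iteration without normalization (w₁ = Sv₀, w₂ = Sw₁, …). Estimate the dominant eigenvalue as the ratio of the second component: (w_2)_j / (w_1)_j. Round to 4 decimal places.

w1 = Sv₀ = (5, 8)
w2 = Sw1 = (31, 58)
Ratio at component: 58 / 8 = 7.2500

λ ≈ 7.2500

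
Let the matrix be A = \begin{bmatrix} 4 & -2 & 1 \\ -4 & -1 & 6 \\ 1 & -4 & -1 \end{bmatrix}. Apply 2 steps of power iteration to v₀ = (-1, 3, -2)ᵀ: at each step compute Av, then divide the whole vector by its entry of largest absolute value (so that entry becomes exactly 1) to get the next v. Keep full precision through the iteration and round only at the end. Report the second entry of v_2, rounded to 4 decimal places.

Av0 = (-12.00000, -11.00000, -11.00000); divide by -12.00000 → v1 = (1.00000, 0.91667, 0.91667)
Av1 = (3.08333, 0.58333, -3.58333); divide by -3.58333 → v2 = (-0.86047, -0.16279, 1.00000)
Requested entry of v2: -7/43 = -0.1628

-0.1628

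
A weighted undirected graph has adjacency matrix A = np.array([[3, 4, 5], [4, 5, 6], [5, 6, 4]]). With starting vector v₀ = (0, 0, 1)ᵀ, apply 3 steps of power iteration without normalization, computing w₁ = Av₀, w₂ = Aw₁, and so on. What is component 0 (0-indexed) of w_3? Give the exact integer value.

858

w1 = Av₀ = (3·0 + 4·0 + 5·1; 4·0 + 5·0 + 6·1; 5·0 + 6·0 + 4·1) = (5, 6, 4)
w2 = Aw1 = (3·5 + 4·6 + 5·4; 4·5 + 5·6 + 6·4; 5·5 + 6·6 + 4·4) = (59, 74, 77)
w3 = Aw2 = (858, 1068, 1047)
The requested component of w3 is 858.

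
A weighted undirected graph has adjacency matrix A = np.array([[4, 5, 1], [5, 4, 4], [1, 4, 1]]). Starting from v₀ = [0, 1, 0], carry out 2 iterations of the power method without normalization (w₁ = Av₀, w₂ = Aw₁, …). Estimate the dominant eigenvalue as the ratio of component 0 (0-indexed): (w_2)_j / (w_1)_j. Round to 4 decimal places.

8.8000

w1 = Av₀ = (4·0 + 5·1 + 1·0; 5·0 + 4·1 + 4·0; 1·0 + 4·1 + 1·0) = (5, 4, 4)
w2 = Aw1 = (4·5 + 5·4 + 1·4; 5·5 + 4·4 + 4·4; 1·5 + 4·4 + 1·4) = (44, 57, 25)
Ratio at component: 44 / 5 = 8.8000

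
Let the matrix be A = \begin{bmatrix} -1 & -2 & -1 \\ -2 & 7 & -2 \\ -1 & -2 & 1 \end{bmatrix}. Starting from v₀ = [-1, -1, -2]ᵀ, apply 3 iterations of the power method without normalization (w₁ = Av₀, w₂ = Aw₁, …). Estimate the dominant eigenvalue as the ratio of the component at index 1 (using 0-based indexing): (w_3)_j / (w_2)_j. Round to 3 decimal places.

λ ≈ 6.368

w1 = Av₀ = ((-1)·(-1) + (-2)·(-1) + (-1)·(-2); (-2)·(-1) + 7·(-1) + (-2)·(-2); (-1)·(-1) + (-2)·(-1) + 1·(-2)) = (5, -1, 1)
w2 = Aw1 = ((-1)·5 + (-2)·(-1) + (-1)·1; (-2)·5 + 7·(-1) + (-2)·1; (-1)·5 + (-2)·(-1) + 1·1) = (-4, -19, -2)
w3 = Aw2 = (44, -121, 40)
Ratio at component: -121 / -19 = 6.368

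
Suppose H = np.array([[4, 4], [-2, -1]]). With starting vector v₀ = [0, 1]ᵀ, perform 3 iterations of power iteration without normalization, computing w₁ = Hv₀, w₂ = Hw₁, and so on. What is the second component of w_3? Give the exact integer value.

-17

w1 = Hv₀ = (4, -1)
w2 = Hw1 = (12, -7)
w3 = Hw2 = (20, -17)
The requested component of w3 is -17.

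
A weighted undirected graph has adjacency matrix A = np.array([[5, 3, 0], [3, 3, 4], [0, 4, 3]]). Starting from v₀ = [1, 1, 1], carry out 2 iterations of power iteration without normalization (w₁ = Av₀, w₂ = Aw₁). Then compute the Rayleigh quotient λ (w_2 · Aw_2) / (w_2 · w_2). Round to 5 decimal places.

w1 = Av₀ = (5·1 + 3·1 + 0·1; 3·1 + 3·1 + 4·1; 0·1 + 4·1 + 3·1) = (8, 10, 7)
w2 = Aw1 = (5·8 + 3·10 + 0·7; 3·8 + 3·10 + 4·7; 0·8 + 4·10 + 3·7) = (70, 82, 61)
Aw2 = (596, 700, 511)
w2·Aw2 = 70·596 + 82·700 + 61·511 = 130291; w2·w2 = 70·70 + 82·82 + 61·61 = 15345
λ ≈ 130291/15345 = 8.49078

8.49078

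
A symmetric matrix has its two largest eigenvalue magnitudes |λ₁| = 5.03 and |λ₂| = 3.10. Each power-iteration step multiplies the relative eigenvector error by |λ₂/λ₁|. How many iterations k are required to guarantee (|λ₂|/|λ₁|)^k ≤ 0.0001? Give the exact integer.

20

|λ₂/λ₁| = 3.10/5.03 = 0.61630
Need k ≥ ln(0.0001) / ln(0.61630) = -9.2103 / -0.4840 ≈ 19.029
Smallest integer k satisfying the bound: 20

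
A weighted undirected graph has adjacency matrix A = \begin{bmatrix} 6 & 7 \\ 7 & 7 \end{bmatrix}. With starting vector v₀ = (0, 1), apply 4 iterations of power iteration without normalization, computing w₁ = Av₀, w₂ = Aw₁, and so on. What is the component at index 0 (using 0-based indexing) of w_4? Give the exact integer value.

16653

w1 = Av₀ = (6·0 + 7·1; 7·0 + 7·1) = (7, 7)
w2 = Aw1 = (6·7 + 7·7; 7·7 + 7·7) = (91, 98)
w3 = Aw2 = (1232, 1323)
w4 = Aw3 = (16653, 17885)
The requested component of w4 is 16653.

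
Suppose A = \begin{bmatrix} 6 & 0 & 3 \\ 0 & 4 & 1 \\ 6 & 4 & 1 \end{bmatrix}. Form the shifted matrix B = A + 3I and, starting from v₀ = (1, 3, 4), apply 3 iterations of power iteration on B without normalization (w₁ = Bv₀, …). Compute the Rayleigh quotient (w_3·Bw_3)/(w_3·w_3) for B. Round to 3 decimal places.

B = A + 3I has rows (9, 0, 3); (0, 7, 1); (6, 4, 4)
w1 = Bv₀ = (21, 25, 34)
w2 = Bw1 = (291, 209, 362)
w3 = Bw2 = (3705, 1825, 4030)
Bw3 = (45435, 16805, 45650)
w3·Bw3 = 382975300; w3·w3 = 33298550; μ ≈ 382975300/33298550 = 11.501

μ ≈ 11.501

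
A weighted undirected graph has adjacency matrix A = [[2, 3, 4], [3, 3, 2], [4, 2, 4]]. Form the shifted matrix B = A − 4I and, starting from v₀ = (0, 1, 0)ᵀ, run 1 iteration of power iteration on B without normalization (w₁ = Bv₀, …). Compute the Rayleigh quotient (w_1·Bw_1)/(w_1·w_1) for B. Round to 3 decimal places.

B = A − 4I has rows (-2, 3, 4); (3, -1, 2); (4, 2, 0)
w1 = Bv₀ = ((-2)·0 + 3·1 + 4·0; 3·0 + (-1)·1 + 2·0; 4·0 + 2·1 + 0·0) = (3, -1, 2)
Bw1 = (-1, 14, 10)
w1·Bw1 = 3; w1·w1 = 14; μ ≈ 3/14 = 0.214

0.214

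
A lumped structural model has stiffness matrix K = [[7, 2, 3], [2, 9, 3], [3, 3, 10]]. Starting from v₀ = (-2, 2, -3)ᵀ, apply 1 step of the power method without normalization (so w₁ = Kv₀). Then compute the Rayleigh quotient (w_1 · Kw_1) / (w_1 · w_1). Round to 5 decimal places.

10.80249

w1 = Kv₀ = (-19, 5, -30)
Kw1 = (-213, -83, -342)
w1·Kw1 = (-19)·(-213) + 5·(-83) + (-30)·(-342) = 13892; w1·w1 = (-19)·(-19) + 5·5 + (-30)·(-30) = 1286
λ ≈ 13892/1286 = 10.80249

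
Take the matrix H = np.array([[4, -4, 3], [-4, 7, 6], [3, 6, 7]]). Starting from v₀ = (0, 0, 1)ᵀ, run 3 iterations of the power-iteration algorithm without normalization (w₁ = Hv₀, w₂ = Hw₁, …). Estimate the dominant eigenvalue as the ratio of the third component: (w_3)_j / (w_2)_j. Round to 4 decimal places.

11.8830

w1 = Hv₀ = (4·0 + (-4)·0 + 3·1; (-4)·0 + 7·0 + 6·1; 3·0 + 6·0 + 7·1) = (3, 6, 7)
w2 = Hw1 = (4·3 + (-4)·6 + 3·7; (-4)·3 + 7·6 + 6·7; 3·3 + 6·6 + 7·7) = (9, 72, 94)
w3 = Hw2 = (30, 1032, 1117)
Ratio at component: 1117 / 94 = 11.8830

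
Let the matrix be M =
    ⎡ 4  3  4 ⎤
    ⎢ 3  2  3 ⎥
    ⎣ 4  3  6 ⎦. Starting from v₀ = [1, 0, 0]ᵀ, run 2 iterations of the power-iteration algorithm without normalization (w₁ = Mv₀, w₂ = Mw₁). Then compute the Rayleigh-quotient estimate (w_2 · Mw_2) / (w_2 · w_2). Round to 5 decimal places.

w1 = Mv₀ = (4·1 + 3·0 + 4·0; 3·1 + 2·0 + 3·0; 4·1 + 3·0 + 6·0) = (4, 3, 4)
w2 = Mw1 = (4·4 + 3·3 + 4·4; 3·4 + 2·3 + 3·4; 4·4 + 3·3 + 6·4) = (41, 30, 49)
Mw2 = (450, 330, 548)
w2·Mw2 = 41·450 + 30·330 + 49·548 = 55202; w2·w2 = 41·41 + 30·30 + 49·49 = 4982
λ ≈ 55202/4982 = 11.08029

λ ≈ 11.08029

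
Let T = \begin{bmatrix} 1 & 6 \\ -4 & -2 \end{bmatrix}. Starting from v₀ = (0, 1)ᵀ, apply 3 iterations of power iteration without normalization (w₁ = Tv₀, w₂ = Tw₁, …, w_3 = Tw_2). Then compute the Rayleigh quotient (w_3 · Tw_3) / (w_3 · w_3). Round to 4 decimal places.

w1 = Tv₀ = (1·0 + 6·1; (-4)·0 + (-2)·1) = (6, -2)
w2 = Tw1 = (1·6 + 6·(-2); (-4)·6 + (-2)·(-2)) = (-6, -20)
w3 = Tw2 = (-126, 64)
Tw3 = (258, 376)
w3·Tw3 = (-126)·258 + 64·376 = -8444; w3·w3 = (-126)·(-126) + 64·64 = 19972
λ ≈ -8444/19972 = -0.4228

λ ≈ -0.4228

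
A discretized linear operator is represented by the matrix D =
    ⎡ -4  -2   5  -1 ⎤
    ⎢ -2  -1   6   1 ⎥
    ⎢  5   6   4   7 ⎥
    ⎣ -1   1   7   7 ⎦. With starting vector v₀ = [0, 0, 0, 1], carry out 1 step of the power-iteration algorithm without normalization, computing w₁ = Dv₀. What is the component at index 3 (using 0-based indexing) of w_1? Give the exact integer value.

7

w1 = Dv₀ = (-1, 1, 7, 7)
The requested component of w1 is 7.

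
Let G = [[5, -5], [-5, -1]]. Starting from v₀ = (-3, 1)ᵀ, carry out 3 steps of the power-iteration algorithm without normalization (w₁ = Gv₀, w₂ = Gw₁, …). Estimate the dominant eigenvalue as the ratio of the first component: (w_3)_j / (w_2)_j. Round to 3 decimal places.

w1 = Gv₀ = (-20, 14)
w2 = Gw1 = (-170, 86)
w3 = Gw2 = (-1280, 764)
Ratio at component: -1280 / -170 = 7.529

7.529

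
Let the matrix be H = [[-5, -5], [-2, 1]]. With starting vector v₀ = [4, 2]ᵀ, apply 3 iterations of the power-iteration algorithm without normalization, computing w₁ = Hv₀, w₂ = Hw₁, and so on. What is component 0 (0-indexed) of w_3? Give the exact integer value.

w1 = Hv₀ = ((-5)·4 + (-5)·2; (-2)·4 + 1·2) = (-30, -6)
w2 = Hw1 = ((-5)·(-30) + (-5)·(-6); (-2)·(-30) + 1·(-6)) = (180, 54)
w3 = Hw2 = (-1170, -306)
The requested component of w3 is -1170.

-1170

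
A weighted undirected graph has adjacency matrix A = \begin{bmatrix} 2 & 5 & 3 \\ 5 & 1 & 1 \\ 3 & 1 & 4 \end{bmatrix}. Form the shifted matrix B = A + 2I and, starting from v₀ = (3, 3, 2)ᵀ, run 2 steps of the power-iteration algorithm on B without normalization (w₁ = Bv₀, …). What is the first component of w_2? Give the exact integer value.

B = A + 2I has rows (4, 5, 3); (5, 3, 1); (3, 1, 6)
w1 = Bv₀ = (33, 26, 24)
w2 = Bw1 = (334, 267, 269)
Requested component of w2: 334

334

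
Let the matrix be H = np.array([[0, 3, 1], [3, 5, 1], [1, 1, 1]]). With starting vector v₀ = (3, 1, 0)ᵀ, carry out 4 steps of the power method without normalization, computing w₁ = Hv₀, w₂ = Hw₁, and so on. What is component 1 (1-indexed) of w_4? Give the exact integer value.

1872

w1 = Hv₀ = (3, 14, 4)
w2 = Hw1 = (46, 83, 21)
w3 = Hw2 = (270, 574, 150)
w4 = Hw3 = (1872, 3830, 994)
The requested component of w4 is 1872.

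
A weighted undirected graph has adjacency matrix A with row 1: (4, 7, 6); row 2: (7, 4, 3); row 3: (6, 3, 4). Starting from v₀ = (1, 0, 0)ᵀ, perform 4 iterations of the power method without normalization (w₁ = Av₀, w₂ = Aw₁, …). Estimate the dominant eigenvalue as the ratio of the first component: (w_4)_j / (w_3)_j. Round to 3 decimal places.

λ ≈ 15.298

w1 = Av₀ = (4·1 + 7·0 + 6·0; 7·1 + 4·0 + 3·0; 6·1 + 3·0 + 4·0) = (4, 7, 6)
w2 = Aw1 = (4·4 + 7·7 + 6·6; 7·4 + 4·7 + 3·6; 6·4 + 3·7 + 4·6) = (101, 74, 69)
w3 = Aw2 = (1336, 1210, 1104)
w4 = Aw3 = (20438, 17504, 16062)
Ratio at component: 20438 / 1336 = 15.298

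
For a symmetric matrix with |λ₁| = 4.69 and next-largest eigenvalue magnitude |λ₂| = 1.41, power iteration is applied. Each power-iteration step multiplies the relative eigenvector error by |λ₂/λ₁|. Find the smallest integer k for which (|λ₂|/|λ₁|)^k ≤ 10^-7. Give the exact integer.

|λ₂/λ₁| = 1.41/4.69 = 0.30064
Need k ≥ ln(10^-7) / ln(0.30064) = -16.1181 / -1.2018 ≈ 13.411
Smallest integer k satisfying the bound: 14

14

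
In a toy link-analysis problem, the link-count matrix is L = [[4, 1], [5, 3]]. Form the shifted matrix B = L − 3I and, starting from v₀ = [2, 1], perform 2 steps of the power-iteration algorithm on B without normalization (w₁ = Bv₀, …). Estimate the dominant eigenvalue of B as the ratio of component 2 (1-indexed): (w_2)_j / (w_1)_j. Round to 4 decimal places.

B = L − 3I has rows (1, 1); (5, 0)
w1 = Bv₀ = (3, 10)
w2 = Bw1 = (13, 15)
Ratio: 15/10 = 1.5000

1.5000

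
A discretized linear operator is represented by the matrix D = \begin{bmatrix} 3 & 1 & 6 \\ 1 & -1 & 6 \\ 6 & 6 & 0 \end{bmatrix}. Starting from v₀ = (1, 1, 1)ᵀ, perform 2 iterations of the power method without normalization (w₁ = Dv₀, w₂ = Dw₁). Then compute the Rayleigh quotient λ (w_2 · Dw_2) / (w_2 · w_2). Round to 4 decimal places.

w1 = Dv₀ = (10, 6, 12)
w2 = Dw1 = (108, 76, 96)
Dw2 = (976, 608, 1104)
w2·Dw2 = 108·976 + 76·608 + 96·1104 = 257600; w2·w2 = 108·108 + 76·76 + 96·96 = 26656
λ ≈ 257600/26656 = 9.6639

9.6639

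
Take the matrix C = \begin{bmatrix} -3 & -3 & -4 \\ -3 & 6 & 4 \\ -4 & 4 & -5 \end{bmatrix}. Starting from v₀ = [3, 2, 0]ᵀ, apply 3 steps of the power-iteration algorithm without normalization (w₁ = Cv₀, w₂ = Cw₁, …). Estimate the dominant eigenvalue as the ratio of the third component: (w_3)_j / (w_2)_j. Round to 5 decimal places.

w1 = Cv₀ = (-15, 3, -4)
w2 = Cw1 = (52, 47, 92)
w3 = Cw2 = (-665, 494, -480)
Ratio at component: -480 / 92 = -5.21739

λ ≈ -5.21739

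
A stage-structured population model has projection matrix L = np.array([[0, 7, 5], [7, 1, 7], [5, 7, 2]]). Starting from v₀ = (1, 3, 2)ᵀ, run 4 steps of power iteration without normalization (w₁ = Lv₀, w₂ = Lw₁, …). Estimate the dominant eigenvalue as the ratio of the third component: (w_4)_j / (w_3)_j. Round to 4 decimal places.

λ ≈ 13.4032

w1 = Lv₀ = (0·1 + 7·3 + 5·2; 7·1 + 1·3 + 7·2; 5·1 + 7·3 + 2·2) = (31, 24, 30)
w2 = Lw1 = (0·31 + 7·24 + 5·30; 7·31 + 1·24 + 7·30; 5·31 + 7·24 + 2·30) = (318, 451, 383)
w3 = Lw2 = (5072, 5358, 5513)
w4 = Lw3 = (65071, 79453, 73892)
Ratio at component: 73892 / 5513 = 13.4032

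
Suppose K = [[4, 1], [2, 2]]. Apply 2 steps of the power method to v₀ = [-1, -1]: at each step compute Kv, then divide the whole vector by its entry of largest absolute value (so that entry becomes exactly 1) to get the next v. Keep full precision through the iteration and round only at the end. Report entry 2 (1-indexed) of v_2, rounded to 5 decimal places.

0.75000

Kv0 = (-5.000000, -4.000000); divide by -5.000000 → v1 = (1.000000, 0.800000)
Kv1 = (4.800000, 3.600000); divide by 4.800000 → v2 = (1.000000, 0.750000)
Requested entry of v2: -18/-24 = 0.75000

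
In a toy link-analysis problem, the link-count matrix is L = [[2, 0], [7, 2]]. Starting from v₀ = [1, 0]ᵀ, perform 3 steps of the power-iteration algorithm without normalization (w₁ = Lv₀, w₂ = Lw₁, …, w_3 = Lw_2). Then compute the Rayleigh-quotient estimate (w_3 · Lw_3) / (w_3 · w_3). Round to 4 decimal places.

w1 = Lv₀ = (2, 7)
w2 = Lw1 = (4, 28)
w3 = Lw2 = (8, 84)
Lw3 = (16, 224)
w3·Lw3 = 8·16 + 84·224 = 18944; w3·w3 = 8·8 + 84·84 = 7120
λ ≈ 18944/7120 = 2.6607

λ ≈ 2.6607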